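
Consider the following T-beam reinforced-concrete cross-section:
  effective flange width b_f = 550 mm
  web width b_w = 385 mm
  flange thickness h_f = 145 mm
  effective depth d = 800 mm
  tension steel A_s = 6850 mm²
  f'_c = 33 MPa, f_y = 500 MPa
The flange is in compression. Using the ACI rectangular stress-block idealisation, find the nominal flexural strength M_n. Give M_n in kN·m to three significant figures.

Tension: T = A_s f_y = 6850 × 500 = 3425000 N.
Try a within the flange: a = T/(0.85 f'_c b_f) = 3425000/(0.85 × 33 × 550) = 222.01 mm.
a = 222.01 > h_f = 145 mm: the block extends into the web. Split into flange-overhang and web parts.
C_f = 0.85 f'_c (b_f − b_w) h_f = 0.85 × 33 × (550 − 385) × 145 = 671096 N.
Remaining web compression depth: a_w = (T − C_f)/(0.85 f'_c b_w) = (3425000 − 671096)/(0.85 × 33 × 385) = 255.01 mm.
M_n = C_f(d − h_f/2) + (T − C_f)(d − a_w/2) = 671096 × (800 − 72.5) + 2753904 × (800 − 127.505) = 488.22 + 1851.99 = 2340.21 × 10⁶ N·mm.
M_n = 2340.21 kN·m.

M_n ≈ 2340 kN·m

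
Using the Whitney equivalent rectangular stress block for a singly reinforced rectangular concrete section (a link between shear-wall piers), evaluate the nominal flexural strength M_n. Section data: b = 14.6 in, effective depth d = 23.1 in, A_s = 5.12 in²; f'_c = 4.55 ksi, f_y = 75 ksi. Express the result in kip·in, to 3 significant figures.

M_n ≈ 7560 kip·in

T = A_s f_y = 5.12 × 75 = 384 kips.
a = T/(0.85 f'_c b) = 384/(0.85 × 4.55 × 14.6) = 6.801 in.
M_n = T(d − a/2) = 384 × (23.1 − 3.4005) = 7564.6 kip·in.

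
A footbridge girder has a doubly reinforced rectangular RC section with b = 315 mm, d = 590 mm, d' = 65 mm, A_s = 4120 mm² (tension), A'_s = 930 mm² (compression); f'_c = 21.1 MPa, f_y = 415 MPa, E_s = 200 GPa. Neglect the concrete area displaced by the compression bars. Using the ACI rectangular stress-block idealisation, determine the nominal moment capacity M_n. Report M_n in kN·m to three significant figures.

Assume both tension and compression steel yield.
Net tension couple steel: A_s − A'_s = 3190 mm².
a = (A_s − A'_s) f_y / (0.85 f'_c b) = 1323850/(0.85 × 21.1 × 315) = 234.33 mm.
c = a/β₁ = 234.33/0.85 = 275.68 mm; ε'_s = 0.003(c − d')/c = 0.0023 ≥ f_y/E_s = 0.0021, so compression steel does yield.
M_n = (A_s − A'_s) f_y (d − a/2) + A'_s f_y (d − d') = [1323850 × (590 − 117.165) + 385950 × (590 − 65)] × 10⁻⁶ = 625.96 + 202.62 = 828.58 kN·m.

M_n ≈ 829 kN·m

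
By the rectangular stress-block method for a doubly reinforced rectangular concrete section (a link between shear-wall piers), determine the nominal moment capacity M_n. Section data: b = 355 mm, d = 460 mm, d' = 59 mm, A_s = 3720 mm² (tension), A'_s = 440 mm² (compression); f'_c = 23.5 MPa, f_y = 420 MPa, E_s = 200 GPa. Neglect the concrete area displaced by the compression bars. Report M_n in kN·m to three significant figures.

Assume both tension and compression steel yield.
Net tension couple steel: A_s − A'_s = 3280 mm².
a = (A_s − A'_s) f_y / (0.85 f'_c b) = 1377600/(0.85 × 23.5 × 355) = 194.27 mm.
c = a/β₁ = 194.27/0.85 = 228.55 mm; ε'_s = 0.003(c − d')/c = 0.0022 ≥ f_y/E_s = 0.0021, so compression steel does yield.
M_n = (A_s − A'_s) f_y (d − a/2) + A'_s f_y (d − d') = [1377600 × (460 − 97.135) + 184800 × (460 − 59)] × 10⁻⁶ = 499.88 + 74.10 = 573.98 kN·m.

M_n ≈ 574 kN·m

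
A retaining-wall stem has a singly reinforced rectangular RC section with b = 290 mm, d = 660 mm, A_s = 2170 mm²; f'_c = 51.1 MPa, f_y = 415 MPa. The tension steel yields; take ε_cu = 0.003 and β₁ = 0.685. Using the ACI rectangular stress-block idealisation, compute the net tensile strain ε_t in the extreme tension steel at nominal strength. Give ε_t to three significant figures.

a = A_s f_y/(0.85 f'_c b) = 71.49 mm.
β₁ = 0.685, so c = a/β₁ = 71.49/0.685 = 104.36 mm.
From the linear strain diagram with ε_cu = 0.003: ε_t = 0.003 (d − c)/c = 0.003 × (660 − 104.36)/104.36 = 0.0160.
Since ε_t ≥ 0.005, the section is tension-controlled.

ε_t ≈ 0.0160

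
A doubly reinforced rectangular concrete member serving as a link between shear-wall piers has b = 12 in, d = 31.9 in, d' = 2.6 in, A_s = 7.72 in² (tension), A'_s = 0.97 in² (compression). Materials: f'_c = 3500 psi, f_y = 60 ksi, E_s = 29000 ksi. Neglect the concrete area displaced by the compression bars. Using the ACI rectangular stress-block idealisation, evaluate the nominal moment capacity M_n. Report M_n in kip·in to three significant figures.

M_n ≈ 12300 kip·in

Assume both steels yield.
a = (A_s − A'_s) f_y/(0.85 f'_c b) = (7.72 − 0.97) × 60/(0.85 × 3.5 × 12) = 11.345 in.
c = a/β₁ = 11.345/0.85 = 13.347 in; ε'_s = 0.003(c − d')/c = 0.0024 ≥ ε_y = 0.0021, so the compression steel yields.
M_n = (A_s − A'_s) f_y (d − a/2) + A'_s f_y (d − d') = 405 × (31.9 − 5.6725) + 58.2 × (31.9 − 2.6) = 10622.1 + 1705.3 = 12327.4 kip·in.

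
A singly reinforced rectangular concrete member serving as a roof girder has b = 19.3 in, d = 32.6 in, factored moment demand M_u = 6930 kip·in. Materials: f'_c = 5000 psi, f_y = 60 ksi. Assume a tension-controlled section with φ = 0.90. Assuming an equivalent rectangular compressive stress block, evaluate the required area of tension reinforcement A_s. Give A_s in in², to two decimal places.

A_s ≈ 4.13 in²

M_n = M_u/φ = 6930/0.90 = 7700 kip·in.
From M_n = 0.85 f'_c a b (d − a/2):
a = d − √(d² − 2M_n/(0.85 f'_c b)) = 32.6 − √(32.6² − 2 × 7700/(0.85 × 5 × 19.3)) = 3.019 in.
A_s = 0.85 f'_c a b / f_y = 0.85 × 5 × 3.019 × 19.3 / 60 = 4.127 in².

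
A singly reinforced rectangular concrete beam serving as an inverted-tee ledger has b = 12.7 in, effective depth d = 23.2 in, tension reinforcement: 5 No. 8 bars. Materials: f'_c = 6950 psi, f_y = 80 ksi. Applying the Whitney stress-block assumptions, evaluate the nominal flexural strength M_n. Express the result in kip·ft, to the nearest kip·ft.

A_s = 5 × 0.79 = 3.95 in².
T = A_s f_y = 3.95 × 80 = 316 kips.
a = T/(0.85 f'_c b) = 316/(0.85 × 6.95 × 12.7) = 4.212 in.
M_n = T(d − a/2) = 316 × (23.2 − 2.106) = 6665.7 kip·in = 6665.7/12 = 555.48 kip·ft.

M_n ≈ 555 kip·ft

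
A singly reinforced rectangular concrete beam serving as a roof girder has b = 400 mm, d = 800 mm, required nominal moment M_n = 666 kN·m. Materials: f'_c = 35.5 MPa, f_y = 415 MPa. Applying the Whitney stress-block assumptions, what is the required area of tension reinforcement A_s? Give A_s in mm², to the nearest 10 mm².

With M_n = 0.85 f'_c a b (d − a/2), solve the quadratic for a:
a = d − √(d² − 2M_n/(0.85 f'_c b)) = 800 − √(800² − 2 × 666×10⁶/(0.85 × 35.5 × 400)) = 72.23 mm.
A_s = 0.85 f'_c a b / f_y = 0.85 × 35.5 × 72.23 × 400 / 415 = 2100.8 mm².

A_s ≈ 2100 mm²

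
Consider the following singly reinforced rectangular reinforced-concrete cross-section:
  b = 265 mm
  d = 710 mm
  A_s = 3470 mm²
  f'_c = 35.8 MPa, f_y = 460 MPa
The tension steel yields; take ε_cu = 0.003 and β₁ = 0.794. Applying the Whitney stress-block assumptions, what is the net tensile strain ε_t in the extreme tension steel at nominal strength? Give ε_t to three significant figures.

ε_t ≈ 0.00554

a = A_s f_y/(0.85 f'_c b) = 197.94 mm.
β₁ = 0.794, so c = a/β₁ = 197.94/0.794 = 249.29 mm.
From the linear strain diagram with ε_cu = 0.003: ε_t = 0.003 (d − c)/c = 0.003 × (710 − 249.29)/249.29 = 0.00554.
Since ε_t ≥ 0.005, the section is tension-controlled.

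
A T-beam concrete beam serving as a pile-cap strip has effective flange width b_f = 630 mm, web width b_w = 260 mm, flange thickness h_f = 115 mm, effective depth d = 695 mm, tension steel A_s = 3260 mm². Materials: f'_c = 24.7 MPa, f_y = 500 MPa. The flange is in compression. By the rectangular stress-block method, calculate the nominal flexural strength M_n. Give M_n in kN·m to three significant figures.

Tension: T = A_s f_y = 3260 × 500 = 1630000 N.
Try a within the flange: a = T/(0.85 f'_c b_f) = 1630000/(0.85 × 24.7 × 630) = 123.23 mm.
a = 123.23 > h_f = 115 mm: the block extends into the web. Split into flange-overhang and web parts.
C_f = 0.85 f'_c (b_f − b_w) h_f = 0.85 × 24.7 × (630 − 260) × 115 = 893337 N.
Remaining web compression depth: a_w = (T − C_f)/(0.85 f'_c b_w) = (1630000 − 893337)/(0.85 × 24.7 × 260) = 134.95 mm.
M_n = C_f(d − h_f/2) + (T − C_f)(d − a_w/2) = 893337 × (695 − 57.5) + 736663 × (695 − 67.475) = 569.50 + 462.27 = 1031.77 × 10⁶ N·mm.
M_n = 1031.77 kN·m.

M_n ≈ 1030 kN·m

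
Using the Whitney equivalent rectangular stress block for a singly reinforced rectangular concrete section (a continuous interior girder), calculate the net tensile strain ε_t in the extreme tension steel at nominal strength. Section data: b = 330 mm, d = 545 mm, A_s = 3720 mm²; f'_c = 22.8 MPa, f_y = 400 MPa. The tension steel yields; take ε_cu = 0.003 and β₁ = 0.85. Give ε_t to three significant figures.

a = A_s f_y/(0.85 f'_c b) = 232.67 mm.
β₁ = 0.85, so c = a/β₁ = 232.67/0.85 = 273.73 mm.
From the linear strain diagram with ε_cu = 0.003: ε_t = 0.003 (d − c)/c = 0.003 × (545 − 273.73)/273.73 = 0.00297.
ε_t < 0.004 — the section is over-reinforced for flexure under ACI limits.

ε_t ≈ 0.00297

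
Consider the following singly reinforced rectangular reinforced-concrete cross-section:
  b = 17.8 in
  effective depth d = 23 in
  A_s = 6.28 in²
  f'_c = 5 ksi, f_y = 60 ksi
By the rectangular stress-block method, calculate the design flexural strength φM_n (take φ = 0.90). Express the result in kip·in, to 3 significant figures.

φM_n ≈ 6960 kip·in

T = A_s f_y = 6.28 × 60 = 376.8 kips.
a = T/(0.85 f'_c b) = 376.8/(0.85 × 5 × 17.8) = 4.981 in.
M_n = T(d − a/2) = 376.8 × (23 − 2.4905) = 7728.0 kip·in.
φM_n = 0.90 × 7728.0 = 6955.2 kip·in.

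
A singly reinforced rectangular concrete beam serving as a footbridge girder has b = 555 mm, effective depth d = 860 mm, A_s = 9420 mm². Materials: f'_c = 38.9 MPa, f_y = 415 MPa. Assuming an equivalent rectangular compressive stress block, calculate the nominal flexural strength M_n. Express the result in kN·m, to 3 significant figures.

T = A_s f_y = 9420 × 415 = 3909300 N = 3909.3 kN.
From C = T: a = T/(0.85 f'_c b) = 3909300/(0.85 × 38.9 × 555) = 213.03 mm.
M_n = T(d − a/2) = 3909.3 kN × (860 − 106.515) mm = 2945.60 kN·m.

M_n ≈ 2950 kN·m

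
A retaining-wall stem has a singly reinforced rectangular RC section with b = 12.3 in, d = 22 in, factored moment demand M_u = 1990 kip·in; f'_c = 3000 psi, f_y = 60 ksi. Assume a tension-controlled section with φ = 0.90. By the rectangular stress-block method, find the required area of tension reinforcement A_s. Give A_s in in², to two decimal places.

M_n = M_u/φ = 1990/0.90 = 2211.11 kip·in.
From M_n = 0.85 f'_c a b (d − a/2):
a = d − √(d² − 2M_n/(0.85 f'_c b)) = 22 − √(22² − 2 × 2211.11/(0.85 × 3 × 12.3)) = 3.480 in.
A_s = 0.85 f'_c a b / f_y = 0.85 × 3 × 3.480 × 12.3 / 60 = 1.819 in².

A_s ≈ 1.82 in²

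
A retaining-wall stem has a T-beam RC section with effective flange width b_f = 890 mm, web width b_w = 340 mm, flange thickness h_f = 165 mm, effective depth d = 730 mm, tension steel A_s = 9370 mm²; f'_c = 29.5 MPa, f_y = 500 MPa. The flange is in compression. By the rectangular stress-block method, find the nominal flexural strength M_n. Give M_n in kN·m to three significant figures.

Tension: T = A_s f_y = 9370 × 500 = 4685000 N.
Try a within the flange: a = T/(0.85 f'_c b_f) = 4685000/(0.85 × 29.5 × 890) = 209.93 mm.
a = 209.93 > h_f = 165 mm: the block extends into the web. Split into flange-overhang and web parts.
C_f = 0.85 f'_c (b_f − b_w) h_f = 0.85 × 29.5 × (890 − 340) × 165 = 2275556 N.
Remaining web compression depth: a_w = (T − C_f)/(0.85 f'_c b_w) = (4685000 − 2275556)/(0.85 × 29.5 × 340) = 282.62 mm.
M_n = C_f(d − h_f/2) + (T − C_f)(d − a_w/2) = 2275556 × (730 − 82.5) + 2409444 × (730 − 141.31) = 1473.42 + 1418.42 = 2891.84 × 10⁶ N·mm.
M_n = 2891.84 kN·m.

M_n ≈ 2890 kN·m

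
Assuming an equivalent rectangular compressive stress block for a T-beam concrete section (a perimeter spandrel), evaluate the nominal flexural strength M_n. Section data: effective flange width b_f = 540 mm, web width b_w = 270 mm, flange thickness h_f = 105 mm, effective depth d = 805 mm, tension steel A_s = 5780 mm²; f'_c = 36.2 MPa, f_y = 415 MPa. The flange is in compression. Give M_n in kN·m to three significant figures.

Tension: T = A_s f_y = 5780 × 415 = 2398700 N.
Try a within the flange: a = T/(0.85 f'_c b_f) = 2398700/(0.85 × 36.2 × 540) = 144.36 mm.
a = 144.36 > h_f = 105 mm: the block extends into the web. Split into flange-overhang and web parts.
C_f = 0.85 f'_c (b_f − b_w) h_f = 0.85 × 36.2 × (540 − 270) × 105 = 872330 N.
Remaining web compression depth: a_w = (T − C_f)/(0.85 f'_c b_w) = (2398700 − 872330)/(0.85 × 36.2 × 270) = 183.73 mm.
M_n = C_f(d − h_f/2) + (T − C_f)(d − a_w/2) = 872330 × (805 − 52.5) + 1526370 × (805 − 91.865) = 656.43 + 1088.51 = 1744.94 × 10⁶ N·mm.
M_n = 1744.94 kN·m.

M_n ≈ 1740 kN·m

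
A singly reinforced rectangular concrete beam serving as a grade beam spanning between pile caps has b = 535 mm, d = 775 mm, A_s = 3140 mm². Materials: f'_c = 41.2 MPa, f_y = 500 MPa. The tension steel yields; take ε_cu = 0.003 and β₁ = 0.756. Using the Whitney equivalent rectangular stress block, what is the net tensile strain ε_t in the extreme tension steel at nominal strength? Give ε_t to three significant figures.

ε_t ≈ 0.0180

a = A_s f_y/(0.85 f'_c b) = 83.80 mm.
β₁ = 0.756, so c = a/β₁ = 83.80/0.756 = 110.85 mm.
From the linear strain diagram with ε_cu = 0.003: ε_t = 0.003 (d − c)/c = 0.003 × (775 − 110.85)/110.85 = 0.0180.
Since ε_t ≥ 0.005, the section is tension-controlled.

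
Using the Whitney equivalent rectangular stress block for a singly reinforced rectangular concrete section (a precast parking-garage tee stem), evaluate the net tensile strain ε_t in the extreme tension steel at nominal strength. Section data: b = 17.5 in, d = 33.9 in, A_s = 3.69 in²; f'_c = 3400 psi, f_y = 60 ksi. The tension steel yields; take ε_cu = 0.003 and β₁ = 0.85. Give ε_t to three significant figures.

a = A_s f_y/(0.85 f'_c b) = 4.378 in.
β₁ = 0.85, so c = a/β₁ = 4.378/0.85 = 5.151 in.
From the linear strain diagram with ε_cu = 0.003: ε_t = 0.003 (d − c)/c = 0.003 × (33.9 − 5.151)/5.151 = 0.0167.
Since ε_t ≥ 0.005, the section is tension-controlled.

ε_t ≈ 0.0167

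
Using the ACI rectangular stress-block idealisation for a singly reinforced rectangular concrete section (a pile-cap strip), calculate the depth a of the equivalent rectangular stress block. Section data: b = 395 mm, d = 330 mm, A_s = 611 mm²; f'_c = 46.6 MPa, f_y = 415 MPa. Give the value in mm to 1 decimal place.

a ≈ 16.2 mm

T = A_s f_y = 611 × 415 = 253565 N = 253.565 kN.
Setting C = 0.85 f'_c a b equal to T: a = 253565/(0.85 × 46.6 × 395) = 16.2 mm.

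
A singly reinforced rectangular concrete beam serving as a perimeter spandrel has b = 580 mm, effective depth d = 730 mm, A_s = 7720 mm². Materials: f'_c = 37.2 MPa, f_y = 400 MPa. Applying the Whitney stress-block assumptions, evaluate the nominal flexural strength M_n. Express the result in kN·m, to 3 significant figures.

M_n ≈ 1990 kN·m

T = A_s f_y = 7720 × 400 = 3088000 N = 3088 kN.
From C = T: a = T/(0.85 f'_c b) = 3088000/(0.85 × 37.2 × 580) = 168.38 mm.
M_n = T(d − a/2) = 3088 kN × (730 − 84.19) mm = 1994.26 kN·m.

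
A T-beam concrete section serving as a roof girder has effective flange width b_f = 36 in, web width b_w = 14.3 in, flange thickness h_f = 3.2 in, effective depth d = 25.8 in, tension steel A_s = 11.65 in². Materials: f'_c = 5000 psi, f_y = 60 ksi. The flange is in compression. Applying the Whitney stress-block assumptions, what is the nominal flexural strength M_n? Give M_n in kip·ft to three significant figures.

Tension: T = A_s f_y = 11.65 × 60 = 699 kips.
Try a within the flange: a = T/(0.85 f'_c b_f) = 699/(0.85 × 5 × 36) = 4.569 in.
a = 4.569 > h_f = 3.2 in: the block extends into the web. Split into flange-overhang and web parts.
C_f = 0.85 f'_c (b_f − b_w) h_f = 0.85 × 5 × (36 − 14.3) × 3.2 = 295.1 kips.
Remaining web compression depth: a_w = (T − C_f)/(0.85 f'_c b_w) = (699 − 295.1)/(0.85 × 5 × 14.3) = 6.646 in.
M_n = C_f(d − h_f/2) + (T − C_f)(d − a_w/2) = 295.1 × (25.8 − 1.6) + 403.9 × (25.8 − 3.323) = 7141.4 + 9078.5 = 16219.9 kip·in.
M_n = 16219.9/12 = 1351.66 kip·ft.

M_n ≈ 1350 kip·ft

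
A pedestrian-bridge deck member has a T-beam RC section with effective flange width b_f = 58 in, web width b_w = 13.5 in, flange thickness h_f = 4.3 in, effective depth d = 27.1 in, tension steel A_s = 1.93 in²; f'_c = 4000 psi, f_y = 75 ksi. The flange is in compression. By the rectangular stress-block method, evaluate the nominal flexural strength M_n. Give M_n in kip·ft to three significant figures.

M_n ≈ 322 kip·ft

Tension: T = A_s f_y = 1.93 × 75 = 144.75 kips.
Try a within the flange: a = T/(0.85 f'_c b_f) = 144.75/(0.85 × 4 × 58) = 0.734 in.
Since a = 0.734 ≤ h_f = 4.3 in, the stress block lies entirely in the flange; analyse as a rectangular beam of width b_f.
M_n = T(d − a/2) = 144.75 × (27.1 − 0.367) = 3869.6 kip·in.
M_n = 3869.6/12 = 322.47 kip·ft.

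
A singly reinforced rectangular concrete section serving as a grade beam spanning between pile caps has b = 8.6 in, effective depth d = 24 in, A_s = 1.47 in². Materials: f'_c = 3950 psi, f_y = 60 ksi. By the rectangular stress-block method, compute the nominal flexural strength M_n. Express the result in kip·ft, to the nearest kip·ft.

M_n ≈ 165 kip·ft

T = A_s f_y = 1.47 × 60 = 88.2 kips.
a = T/(0.85 f'_c b) = 88.2/(0.85 × 3.95 × 8.6) = 3.055 in.
M_n = T(d − a/2) = 88.2 × (24 − 1.5275) = 1982.1 kip·in = 1982.1/12 = 165.18 kip·ft.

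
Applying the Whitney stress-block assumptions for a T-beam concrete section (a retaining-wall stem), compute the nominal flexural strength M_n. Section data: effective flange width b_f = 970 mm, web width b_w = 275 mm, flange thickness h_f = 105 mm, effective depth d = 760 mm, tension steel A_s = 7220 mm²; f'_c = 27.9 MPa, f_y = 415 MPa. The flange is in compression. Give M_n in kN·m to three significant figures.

Tension: T = A_s f_y = 7220 × 415 = 2996300 N.
Try a within the flange: a = T/(0.85 f'_c b_f) = 2996300/(0.85 × 27.9 × 970) = 130.25 mm.
a = 130.25 > h_f = 105 mm: the block extends into the web. Split into flange-overhang and web parts.
C_f = 0.85 f'_c (b_f − b_w) h_f = 0.85 × 27.9 × (970 − 275) × 105 = 1730602 N.
Remaining web compression depth: a_w = (T − C_f)/(0.85 f'_c b_w) = (2996300 − 1730602)/(0.85 × 27.9 × 275) = 194.08 mm.
M_n = C_f(d − h_f/2) + (T − C_f)(d − a_w/2) = 1730602 × (760 − 52.5) + 1265698 × (760 − 97.04) = 1224.40 + 839.11 = 2063.51 × 10⁶ N·mm.
M_n = 2063.51 kN·m.

M_n ≈ 2060 kN·m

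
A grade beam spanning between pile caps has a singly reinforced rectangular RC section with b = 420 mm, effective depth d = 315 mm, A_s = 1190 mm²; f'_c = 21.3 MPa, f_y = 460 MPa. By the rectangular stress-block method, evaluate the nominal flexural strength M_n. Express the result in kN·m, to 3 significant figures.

M_n ≈ 153 kN·m

T = A_s f_y = 1190 × 460 = 547400 N = 547.4 kN.
From C = T: a = T/(0.85 f'_c b) = 547400/(0.85 × 21.3 × 420) = 71.99 mm.
M_n = T(d − a/2) = 547.4 kN × (315 − 35.995) mm = 152.73 kN·m.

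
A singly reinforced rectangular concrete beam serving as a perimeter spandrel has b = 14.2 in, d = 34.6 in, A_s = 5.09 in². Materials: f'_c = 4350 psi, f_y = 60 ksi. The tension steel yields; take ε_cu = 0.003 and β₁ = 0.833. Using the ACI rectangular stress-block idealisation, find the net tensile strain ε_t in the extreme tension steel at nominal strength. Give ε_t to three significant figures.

ε_t ≈ 0.0119

a = A_s f_y/(0.85 f'_c b) = 5.817 in.
β₁ = 0.833, so c = a/β₁ = 5.817/0.833 = 6.983 in.
From the linear strain diagram with ε_cu = 0.003: ε_t = 0.003 (d − c)/c = 0.003 × (34.6 − 6.983)/6.983 = 0.0119.
Since ε_t ≥ 0.005, the section is tension-controlled.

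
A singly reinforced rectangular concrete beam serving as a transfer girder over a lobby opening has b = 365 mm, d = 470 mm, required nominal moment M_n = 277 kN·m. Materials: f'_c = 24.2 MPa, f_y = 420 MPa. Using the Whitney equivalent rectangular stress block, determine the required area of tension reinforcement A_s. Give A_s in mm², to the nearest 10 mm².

With M_n = 0.85 f'_c a b (d − a/2), solve the quadratic for a:
a = d − √(d² − 2M_n/(0.85 f'_c b)) = 470 − √(470² − 2 × 277×10⁶/(0.85 × 24.2 × 365)) = 86.45 mm.
A_s = 0.85 f'_c a b / f_y = 0.85 × 24.2 × 86.45 × 365 / 420 = 1545.4 mm².

A_s ≈ 1550 mm²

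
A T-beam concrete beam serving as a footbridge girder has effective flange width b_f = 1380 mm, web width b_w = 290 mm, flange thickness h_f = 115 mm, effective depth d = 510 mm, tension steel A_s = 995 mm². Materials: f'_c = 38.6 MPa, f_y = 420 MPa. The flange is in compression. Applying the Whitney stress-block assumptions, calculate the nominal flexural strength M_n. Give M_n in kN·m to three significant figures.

M_n ≈ 211 kN·m

Tension: T = A_s f_y = 995 × 420 = 417900 N.
Try a within the flange: a = T/(0.85 f'_c b_f) = 417900/(0.85 × 38.6 × 1380) = 9.23 mm.
Since a = 9.23 ≤ h_f = 115 mm, the stress block lies entirely in the flange; analyse as a rectangular beam of width b_f.
M_n = T(d − a/2) = 417900 × (510 − 4.615) = 211.20 × 10⁶ N·mm.
M_n = 211.20 kN·m.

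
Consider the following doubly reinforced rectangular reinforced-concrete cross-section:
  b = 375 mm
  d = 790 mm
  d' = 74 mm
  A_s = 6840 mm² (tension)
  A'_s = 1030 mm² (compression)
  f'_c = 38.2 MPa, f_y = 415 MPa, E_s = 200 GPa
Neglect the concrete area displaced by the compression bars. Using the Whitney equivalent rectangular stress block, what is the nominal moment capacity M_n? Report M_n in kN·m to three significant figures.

M_n ≈ 1970 kN·m

Assume both tension and compression steel yield.
Net tension couple steel: A_s − A'_s = 5810 mm².
a = (A_s − A'_s) f_y / (0.85 f'_c b) = 2411150/(0.85 × 38.2 × 375) = 198.02 mm.
c = a/β₁ = 198.02/0.777 = 254.85 mm; ε'_s = 0.003(c − d')/c = 0.0021 ≥ f_y/E_s = 0.0021, so compression steel does yield.
M_n = (A_s − A'_s) f_y (d − a/2) + A'_s f_y (d − d') = [2411150 × (790 − 99.01) + 427450 × (790 − 74)] × 10⁻⁶ = 1666.08 + 306.05 = 1972.13 kN·m.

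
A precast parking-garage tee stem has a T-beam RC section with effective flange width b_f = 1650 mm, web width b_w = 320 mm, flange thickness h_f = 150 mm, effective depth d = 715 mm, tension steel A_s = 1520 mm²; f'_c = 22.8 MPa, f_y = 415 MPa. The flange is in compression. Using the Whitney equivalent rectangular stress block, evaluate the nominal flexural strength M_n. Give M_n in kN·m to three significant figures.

Tension: T = A_s f_y = 1520 × 415 = 630800 N.
Try a within the flange: a = T/(0.85 f'_c b_f) = 630800/(0.85 × 22.8 × 1650) = 19.73 mm.
Since a = 19.73 ≤ h_f = 150 mm, the stress block lies entirely in the flange; analyse as a rectangular beam of width b_f.
M_n = T(d − a/2) = 630800 × (715 − 9.865) = 444.80 × 10⁶ N·mm.
M_n = 444.80 kN·m.

M_n ≈ 445 kN·m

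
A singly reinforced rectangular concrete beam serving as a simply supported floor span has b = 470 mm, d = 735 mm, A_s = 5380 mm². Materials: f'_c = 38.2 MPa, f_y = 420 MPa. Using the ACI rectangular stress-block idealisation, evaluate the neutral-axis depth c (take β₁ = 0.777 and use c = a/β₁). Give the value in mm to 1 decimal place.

c ≈ 190.6 mm

T = A_s f_y = 5380 × 420 = 2259600 N = 2259.6 kN.
Setting C = 0.85 f'_c a b equal to T: a = 2259600/(0.85 × 38.2 × 470) = 148.065 mm.
With β₁ = 0.777, c = a/β₁ = 148.065/0.777 = 190.6 mm.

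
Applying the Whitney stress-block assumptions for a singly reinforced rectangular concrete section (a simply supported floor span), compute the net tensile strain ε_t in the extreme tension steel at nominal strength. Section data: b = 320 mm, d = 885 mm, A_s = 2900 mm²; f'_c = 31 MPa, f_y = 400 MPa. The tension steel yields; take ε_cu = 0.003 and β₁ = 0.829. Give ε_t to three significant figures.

a = A_s f_y/(0.85 f'_c b) = 137.57 mm.
β₁ = 0.829, so c = a/β₁ = 137.57/0.829 = 165.95 mm.
From the linear strain diagram with ε_cu = 0.003: ε_t = 0.003 (d − c)/c = 0.003 × (885 − 165.95)/165.95 = 0.0130.
Since ε_t ≥ 0.005, the section is tension-controlled.

ε_t ≈ 0.0130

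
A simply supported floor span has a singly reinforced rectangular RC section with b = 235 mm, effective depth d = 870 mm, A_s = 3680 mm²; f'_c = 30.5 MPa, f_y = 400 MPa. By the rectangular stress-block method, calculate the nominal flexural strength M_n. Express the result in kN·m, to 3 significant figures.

T = A_s f_y = 3680 × 400 = 1472000 N = 1472 kN.
From C = T: a = T/(0.85 f'_c b) = 1472000/(0.85 × 30.5 × 235) = 241.61 mm.
M_n = T(d − a/2) = 1472 kN × (870 − 120.805) mm = 1102.82 kN·m.

M_n ≈ 1100 kN·m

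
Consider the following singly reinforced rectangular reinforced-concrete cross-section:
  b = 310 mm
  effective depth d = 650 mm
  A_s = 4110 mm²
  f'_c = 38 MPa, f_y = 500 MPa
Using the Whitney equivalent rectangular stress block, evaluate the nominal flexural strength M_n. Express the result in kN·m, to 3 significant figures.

T = A_s f_y = 4110 × 500 = 2055000 N = 2055 kN.
From C = T: a = T/(0.85 f'_c b) = 2055000/(0.85 × 38 × 310) = 205.23 mm.
M_n = T(d − a/2) = 2055 kN × (650 − 102.615) mm = 1124.88 kN·m.

M_n ≈ 1120 kN·m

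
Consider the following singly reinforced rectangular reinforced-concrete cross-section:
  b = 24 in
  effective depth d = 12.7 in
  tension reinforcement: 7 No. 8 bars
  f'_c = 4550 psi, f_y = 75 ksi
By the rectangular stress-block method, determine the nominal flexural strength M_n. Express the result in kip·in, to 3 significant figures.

A_s = 7 × 0.79 = 5.53 in².
T = A_s f_y = 5.53 × 75 = 414.75 kips.
a = T/(0.85 f'_c b) = 414.75/(0.85 × 4.55 × 24) = 4.468 in.
M_n = T(d − a/2) = 414.75 × (12.7 − 2.234) = 4340.8 kip·in.

M_n ≈ 4340 kip·in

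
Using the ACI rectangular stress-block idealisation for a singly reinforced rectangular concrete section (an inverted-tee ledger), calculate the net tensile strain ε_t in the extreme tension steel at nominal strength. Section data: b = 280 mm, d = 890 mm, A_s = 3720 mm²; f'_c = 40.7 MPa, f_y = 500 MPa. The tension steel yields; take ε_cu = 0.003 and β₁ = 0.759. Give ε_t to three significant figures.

ε_t ≈ 0.00755

a = A_s f_y/(0.85 f'_c b) = 192.02 mm.
β₁ = 0.759, so c = a/β₁ = 192.02/0.759 = 252.99 mm.
From the linear strain diagram with ε_cu = 0.003: ε_t = 0.003 (d − c)/c = 0.003 × (890 − 252.99)/252.99 = 0.00755.
Since ε_t ≥ 0.005, the section is tension-controlled.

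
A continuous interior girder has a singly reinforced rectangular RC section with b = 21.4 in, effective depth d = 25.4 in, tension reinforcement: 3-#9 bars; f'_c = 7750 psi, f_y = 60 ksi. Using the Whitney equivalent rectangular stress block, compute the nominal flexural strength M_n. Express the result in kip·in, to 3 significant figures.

A_s = 3 × 1 = 3 in².
T = A_s f_y = 3 × 60 = 180 kips.
a = T/(0.85 f'_c b) = 180/(0.85 × 7.75 × 21.4) = 1.277 in.
M_n = T(d − a/2) = 180 × (25.4 − 0.6385) = 4457.1 kip·in.

M_n ≈ 4460 kip·in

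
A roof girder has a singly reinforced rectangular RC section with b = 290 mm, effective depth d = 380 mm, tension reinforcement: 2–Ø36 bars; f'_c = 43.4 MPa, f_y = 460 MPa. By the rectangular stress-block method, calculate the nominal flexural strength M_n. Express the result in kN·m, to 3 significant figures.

A_s = 2 × 1018 = 2036 mm².
T = A_s f_y = 2036 × 460 = 936560 N = 936.56 kN.
From C = T: a = T/(0.85 f'_c b) = 936560/(0.85 × 43.4 × 290) = 87.54 mm.
M_n = T(d − a/2) = 936.56 kN × (380 − 43.77) mm = 314.90 kN·m.

M_n ≈ 315 kN·m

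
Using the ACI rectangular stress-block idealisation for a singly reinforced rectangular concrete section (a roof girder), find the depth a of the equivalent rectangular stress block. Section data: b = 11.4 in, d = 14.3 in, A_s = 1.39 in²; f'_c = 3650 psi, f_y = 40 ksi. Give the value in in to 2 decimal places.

a ≈ 1.57 in

T = A_s f_y = 1.39 × 40 = 55.6 kips.
a = T/(0.85 f'_c b) = 55.6/(0.85 × 3.65 × 11.4) = 1.57 in.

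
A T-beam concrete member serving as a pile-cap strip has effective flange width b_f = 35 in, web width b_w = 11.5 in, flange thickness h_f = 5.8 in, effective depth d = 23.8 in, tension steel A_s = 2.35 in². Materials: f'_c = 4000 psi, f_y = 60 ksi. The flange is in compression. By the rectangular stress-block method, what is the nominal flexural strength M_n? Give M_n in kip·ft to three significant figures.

Tension: T = A_s f_y = 2.35 × 60 = 141 kips.
Try a within the flange: a = T/(0.85 f'_c b_f) = 141/(0.85 × 4 × 35) = 1.185 in.
Since a = 1.185 ≤ h_f = 5.8 in, the stress block lies entirely in the flange; analyse as a rectangular beam of width b_f.
M_n = T(d − a/2) = 141 × (23.8 − 0.5925) = 3272.3 kip·in.
M_n = 3272.3/12 = 272.69 kip·ft.

M_n ≈ 273 kip·ft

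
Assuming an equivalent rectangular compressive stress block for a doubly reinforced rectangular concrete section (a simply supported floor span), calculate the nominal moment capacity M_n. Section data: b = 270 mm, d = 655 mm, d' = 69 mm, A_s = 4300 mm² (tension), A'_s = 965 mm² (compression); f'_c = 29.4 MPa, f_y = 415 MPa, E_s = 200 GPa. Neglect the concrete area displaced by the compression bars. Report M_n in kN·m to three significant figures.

Assume both tension and compression steel yield.
Net tension couple steel: A_s − A'_s = 3335 mm².
a = (A_s − A'_s) f_y / (0.85 f'_c b) = 1384025/(0.85 × 29.4 × 270) = 205.12 mm.
c = a/β₁ = 205.12/0.84 = 244.19 mm; ε'_s = 0.003(c − d')/c = 0.0022 ≥ f_y/E_s = 0.0021, so compression steel does yield.
M_n = (A_s − A'_s) f_y (d − a/2) + A'_s f_y (d − d') = [1384025 × (655 − 102.56) + 400475 × (655 − 69)] × 10⁻⁶ = 764.59 + 234.68 = 999.27 kN·m.

M_n ≈ 999 kN·m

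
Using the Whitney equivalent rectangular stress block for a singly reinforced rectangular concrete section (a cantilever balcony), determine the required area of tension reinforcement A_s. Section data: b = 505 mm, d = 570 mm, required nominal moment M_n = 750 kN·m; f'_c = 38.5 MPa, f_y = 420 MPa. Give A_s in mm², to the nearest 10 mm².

With M_n = 0.85 f'_c a b (d − a/2), solve the quadratic for a:
a = d − √(d² − 2M_n/(0.85 f'_c b)) = 570 − √(570² − 2 × 750×10⁶/(0.85 × 38.5 × 505)) = 86.13 mm.
A_s = 0.85 f'_c a b / f_y = 0.85 × 38.5 × 86.13 × 505 / 420 = 3389.0 mm².

A_s ≈ 3390 mm²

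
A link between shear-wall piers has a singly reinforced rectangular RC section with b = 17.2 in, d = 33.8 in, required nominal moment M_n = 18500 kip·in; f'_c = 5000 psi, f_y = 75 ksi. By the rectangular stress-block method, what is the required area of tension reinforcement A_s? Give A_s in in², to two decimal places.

A_s ≈ 8.36 in²

From M_n = 0.85 f'_c a b (d − a/2):
a = d − √(d² − 2M_n/(0.85 f'_c b)) = 33.8 − √(33.8² − 2 × 18500/(0.85 × 5 × 17.2)) = 8.575 in.
A_s = 0.85 f'_c a b / f_y = 0.85 × 5 × 8.575 × 17.2 / 75 = 8.358 in².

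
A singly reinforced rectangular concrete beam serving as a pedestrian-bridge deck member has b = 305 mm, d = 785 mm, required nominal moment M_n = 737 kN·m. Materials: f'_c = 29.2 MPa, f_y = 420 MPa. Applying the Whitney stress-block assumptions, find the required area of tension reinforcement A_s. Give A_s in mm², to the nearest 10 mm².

A_s ≈ 2450 mm²

With M_n = 0.85 f'_c a b (d − a/2), solve the quadratic for a:
a = d − √(d² − 2M_n/(0.85 f'_c b)) = 785 − √(785² − 2 × 737×10⁶/(0.85 × 29.2 × 305)) = 135.76 mm.
A_s = 0.85 f'_c a b / f_y = 0.85 × 29.2 × 135.76 × 305 / 420 = 2446.9 mm².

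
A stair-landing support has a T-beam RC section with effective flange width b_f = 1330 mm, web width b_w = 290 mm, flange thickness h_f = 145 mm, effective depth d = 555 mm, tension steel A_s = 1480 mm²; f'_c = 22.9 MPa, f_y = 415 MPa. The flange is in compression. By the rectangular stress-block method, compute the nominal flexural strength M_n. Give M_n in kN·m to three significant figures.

Tension: T = A_s f_y = 1480 × 415 = 614200 N.
Try a within the flange: a = T/(0.85 f'_c b_f) = 614200/(0.85 × 22.9 × 1330) = 23.72 mm.
Since a = 23.72 ≤ h_f = 145 mm, the stress block lies entirely in the flange; analyse as a rectangular beam of width b_f.
M_n = T(d − a/2) = 614200 × (555 − 11.86) = 333.60 × 10⁶ N·mm.
M_n = 333.60 kN·m.

M_n ≈ 334 kN·m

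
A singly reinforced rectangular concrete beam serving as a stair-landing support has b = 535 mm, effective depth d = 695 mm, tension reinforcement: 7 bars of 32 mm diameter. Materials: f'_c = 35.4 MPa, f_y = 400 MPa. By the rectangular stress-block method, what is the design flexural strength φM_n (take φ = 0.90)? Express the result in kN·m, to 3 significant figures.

A_s = 7 × 804 = 5628 mm².
T = A_s f_y = 5628 × 400 = 2251200 N = 2251.2 kN.
From C = T: a = T/(0.85 f'_c b) = 2251200/(0.85 × 35.4 × 535) = 139.84 mm.
M_n = T(d − a/2) = 2251.2 kN × (695 − 69.92) mm = 1407.18 kN·m.
φM_n = 0.90 × 1407.18 = 1266.46 kN·m.

φM_n ≈ 1270 kN·m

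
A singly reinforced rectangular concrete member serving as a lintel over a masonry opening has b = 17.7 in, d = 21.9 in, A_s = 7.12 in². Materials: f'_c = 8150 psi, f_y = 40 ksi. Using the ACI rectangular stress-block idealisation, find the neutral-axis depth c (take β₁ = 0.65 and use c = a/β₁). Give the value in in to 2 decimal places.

c ≈ 3.57 in

T = A_s f_y = 7.12 × 40 = 284.8 kips.
a = T/(0.85 f'_c b) = 284.8/(0.85 × 8.15 × 17.7) = 2.3227 in.
With β₁ = 0.65, c = a/β₁ = 2.3227/0.65 = 3.57 in.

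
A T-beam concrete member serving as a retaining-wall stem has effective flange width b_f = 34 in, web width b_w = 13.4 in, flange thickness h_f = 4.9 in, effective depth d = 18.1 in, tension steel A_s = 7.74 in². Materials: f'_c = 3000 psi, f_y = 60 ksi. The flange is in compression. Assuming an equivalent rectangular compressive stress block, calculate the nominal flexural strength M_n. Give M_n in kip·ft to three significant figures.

Tension: T = A_s f_y = 7.74 × 60 = 464.4 kips.
Try a within the flange: a = T/(0.85 f'_c b_f) = 464.4/(0.85 × 3 × 34) = 5.356 in.
a = 5.356 > h_f = 4.9 in: the block extends into the web. Split into flange-overhang and web parts.
C_f = 0.85 f'_c (b_f − b_w) h_f = 0.85 × 3 × (34 − 13.4) × 4.9 = 257.4 kips.
Remaining web compression depth: a_w = (T − C_f)/(0.85 f'_c b_w) = (464.4 − 257.4)/(0.85 × 3 × 13.4) = 6.058 in.
M_n = C_f(d − h_f/2) + (T − C_f)(d − a_w/2) = 257.4 × (18.1 − 2.45) + 207 × (18.1 − 3.029) = 4028.3 + 3119.7 = 7148.0 kip·in.
M_n = 7148.0/12 = 595.67 kip·ft.

M_n ≈ 596 kip·ft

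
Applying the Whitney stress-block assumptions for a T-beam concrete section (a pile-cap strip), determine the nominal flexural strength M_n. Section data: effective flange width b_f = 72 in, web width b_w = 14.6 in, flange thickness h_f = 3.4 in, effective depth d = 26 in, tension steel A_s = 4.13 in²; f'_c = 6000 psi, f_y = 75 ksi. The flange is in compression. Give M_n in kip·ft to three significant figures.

Tension: T = A_s f_y = 4.13 × 75 = 309.75 kips.
Try a within the flange: a = T/(0.85 f'_c b_f) = 309.75/(0.85 × 6 × 72) = 0.844 in.
Since a = 0.844 ≤ h_f = 3.4 in, the stress block lies entirely in the flange; analyse as a rectangular beam of width b_f.
M_n = T(d − a/2) = 309.75 × (26 − 0.422) = 7922.8 kip·in.
M_n = 7922.8/12 = 660.23 kip·ft.

M_n ≈ 660 kip·ft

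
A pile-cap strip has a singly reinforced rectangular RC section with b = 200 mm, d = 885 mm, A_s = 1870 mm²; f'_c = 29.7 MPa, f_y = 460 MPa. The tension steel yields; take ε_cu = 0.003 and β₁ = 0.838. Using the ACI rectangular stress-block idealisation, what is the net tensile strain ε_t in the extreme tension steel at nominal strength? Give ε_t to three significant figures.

a = A_s f_y/(0.85 f'_c b) = 170.37 mm.
β₁ = 0.838, so c = a/β₁ = 170.37/0.838 = 203.31 mm.
From the linear strain diagram with ε_cu = 0.003: ε_t = 0.003 (d − c)/c = 0.003 × (885 − 203.31)/203.31 = 0.0101.
Since ε_t ≥ 0.005, the section is tension-controlled.

ε_t ≈ 0.0101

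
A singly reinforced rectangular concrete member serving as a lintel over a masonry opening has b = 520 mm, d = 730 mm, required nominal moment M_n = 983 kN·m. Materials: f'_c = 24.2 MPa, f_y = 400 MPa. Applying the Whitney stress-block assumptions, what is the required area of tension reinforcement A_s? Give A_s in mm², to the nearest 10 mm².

A_s ≈ 3720 mm²

With M_n = 0.85 f'_c a b (d − a/2), solve the quadratic for a:
a = d − √(d² − 2M_n/(0.85 f'_c b)) = 730 − √(730² − 2 × 983×10⁶/(0.85 × 24.2 × 520)) = 139.15 mm.
A_s = 0.85 f'_c a b / f_y = 0.85 × 24.2 × 139.15 × 520 / 400 = 3721.0 mm².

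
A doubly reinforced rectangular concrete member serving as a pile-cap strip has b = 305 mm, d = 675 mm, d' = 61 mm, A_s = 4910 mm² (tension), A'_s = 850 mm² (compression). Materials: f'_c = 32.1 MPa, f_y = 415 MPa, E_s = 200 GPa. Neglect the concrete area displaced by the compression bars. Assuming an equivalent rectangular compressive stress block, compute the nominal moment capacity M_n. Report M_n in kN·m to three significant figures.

Assume both tension and compression steel yield.
Net tension couple steel: A_s − A'_s = 4060 mm².
a = (A_s − A'_s) f_y / (0.85 f'_c b) = 1684900/(0.85 × 32.1 × 305) = 202.47 mm.
c = a/β₁ = 202.47/0.821 = 246.61 mm; ε'_s = 0.003(c − d')/c = 0.0023 ≥ f_y/E_s = 0.0021, so compression steel does yield.
M_n = (A_s − A'_s) f_y (d − a/2) + A'_s f_y (d − d') = [1684900 × (675 − 101.235) + 352750 × (675 − 61)] × 10⁻⁶ = 966.74 + 216.59 = 1183.33 kN·m.

M_n ≈ 1180 kN·m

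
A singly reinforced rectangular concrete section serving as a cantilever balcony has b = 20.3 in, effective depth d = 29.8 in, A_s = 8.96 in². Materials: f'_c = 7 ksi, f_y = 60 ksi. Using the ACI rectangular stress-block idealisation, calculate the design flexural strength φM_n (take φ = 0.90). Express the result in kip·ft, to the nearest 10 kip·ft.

T = A_s f_y = 8.96 × 60 = 537.6 kips.
a = T/(0.85 f'_c b) = 537.6/(0.85 × 7 × 20.3) = 4.451 in.
M_n = T(d − a/2) = 537.6 × (29.8 − 2.2255) = 14824.1 kip·in = 14824.1/12 = 1235.34 kip·ft.
φM_n = 0.90 × 1235.34 = 1111.81 kip·ft.

φM_n ≈ 1110 kip·ft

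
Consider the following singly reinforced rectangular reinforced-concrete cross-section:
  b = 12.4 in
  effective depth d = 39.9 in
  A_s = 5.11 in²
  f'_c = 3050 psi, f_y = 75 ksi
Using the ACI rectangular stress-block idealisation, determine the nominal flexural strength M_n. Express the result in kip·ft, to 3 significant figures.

T = A_s f_y = 5.11 × 75 = 383.25 kips.
a = T/(0.85 f'_c b) = 383.25/(0.85 × 3.05 × 12.4) = 11.922 in.
M_n = T(d − a/2) = 383.25 × (39.9 − 5.961) = 13007.1 kip·in = 13007.1/12 = 1083.93 kip·ft.

M_n ≈ 1080 kip·ft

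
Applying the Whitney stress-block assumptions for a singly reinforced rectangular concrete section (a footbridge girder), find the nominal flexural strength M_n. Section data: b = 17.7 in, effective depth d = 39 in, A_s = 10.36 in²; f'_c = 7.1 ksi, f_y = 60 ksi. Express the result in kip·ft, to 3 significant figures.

M_n ≈ 1870 kip·ft

T = A_s f_y = 10.36 × 60 = 621.6 kips.
a = T/(0.85 f'_c b) = 621.6/(0.85 × 7.1 × 17.7) = 5.819 in.
M_n = T(d − a/2) = 621.6 × (39 − 2.9095) = 22433.9 kip·in = 22433.9/12 = 1869.49 kip·ft.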